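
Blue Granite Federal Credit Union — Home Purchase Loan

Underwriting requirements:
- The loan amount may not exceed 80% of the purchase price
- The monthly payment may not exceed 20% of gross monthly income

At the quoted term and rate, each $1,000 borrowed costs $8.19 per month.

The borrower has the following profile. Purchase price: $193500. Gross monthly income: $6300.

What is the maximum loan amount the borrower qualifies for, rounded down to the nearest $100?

Payment cap: 20% × $6,300 = $1,260/month.
At $8.19 per $1,000, that supports 1,260/8.19 × 1,000 ≈ $153,846 → $153,800.
LTV cap: 80% × $193,500 = $154,800 → $154,800.
Binding constraint: payment-to-income.

$153,800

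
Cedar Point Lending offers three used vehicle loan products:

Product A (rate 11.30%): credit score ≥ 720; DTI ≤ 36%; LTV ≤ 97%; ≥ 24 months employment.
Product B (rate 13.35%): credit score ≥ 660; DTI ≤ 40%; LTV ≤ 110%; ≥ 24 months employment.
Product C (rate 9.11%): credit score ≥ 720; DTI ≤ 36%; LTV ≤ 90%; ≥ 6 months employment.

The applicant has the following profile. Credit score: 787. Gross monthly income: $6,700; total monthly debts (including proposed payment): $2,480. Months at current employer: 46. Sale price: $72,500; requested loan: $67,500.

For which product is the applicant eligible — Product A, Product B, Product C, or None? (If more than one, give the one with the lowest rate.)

DTI = 2,480/6,700 = 37%.
LTV = 67,500/72,500 = 93.1%.
Product A: score 787 ≥ 720; DTI 37% > 36%; LTV 93.1% ≤ 97%; employment 46 ≥ 24 mo → does not qualify.
Product B: score 787 ≥ 660; DTI 37% ≤ 40%; LTV 93.1% ≤ 110%; employment 46 ≥ 24 mo → qualifies.
Product C: score 787 ≥ 720; DTI 37% > 36%; LTV 93.1% > 90%; employment 46 ≥ 6 mo → does not qualify.

Product B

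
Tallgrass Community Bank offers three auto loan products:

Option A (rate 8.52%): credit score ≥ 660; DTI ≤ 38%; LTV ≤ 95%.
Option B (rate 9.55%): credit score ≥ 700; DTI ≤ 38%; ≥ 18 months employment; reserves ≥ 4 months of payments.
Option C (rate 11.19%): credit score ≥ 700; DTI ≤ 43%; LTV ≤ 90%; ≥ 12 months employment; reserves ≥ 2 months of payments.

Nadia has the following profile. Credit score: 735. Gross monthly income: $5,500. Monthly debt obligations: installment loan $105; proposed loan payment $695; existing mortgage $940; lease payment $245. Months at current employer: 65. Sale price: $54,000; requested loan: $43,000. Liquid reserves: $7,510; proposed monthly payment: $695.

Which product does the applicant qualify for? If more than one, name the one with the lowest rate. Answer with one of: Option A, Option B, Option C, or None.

Option A

Total debts = (105 + 695 + 940 + 245) = 1,985; DTI = 1,985/5,500 = 36.1%.
LTV = 43,000/54,000 = 79.6%.
Reserves = 7,510/695 = 10.8 months.
Option A: score 735 ≥ 660; DTI 36.1% ≤ 38%; LTV 79.6% ≤ 95% → qualifies.
Option B: score 735 ≥ 700; DTI 36.1% ≤ 38%; employment 65 ≥ 18 mo; reserves 10.8 ≥ 4 mo → qualifies.
Option C: score 735 ≥ 700; DTI 36.1% ≤ 43%; LTV 79.6% ≤ 90%; employment 65 ≥ 12 mo; reserves 10.8 ≥ 2 mo → qualifies.
Qualifying: Option A, Option B, Option C. Lowest rate is 8.52% → Option A.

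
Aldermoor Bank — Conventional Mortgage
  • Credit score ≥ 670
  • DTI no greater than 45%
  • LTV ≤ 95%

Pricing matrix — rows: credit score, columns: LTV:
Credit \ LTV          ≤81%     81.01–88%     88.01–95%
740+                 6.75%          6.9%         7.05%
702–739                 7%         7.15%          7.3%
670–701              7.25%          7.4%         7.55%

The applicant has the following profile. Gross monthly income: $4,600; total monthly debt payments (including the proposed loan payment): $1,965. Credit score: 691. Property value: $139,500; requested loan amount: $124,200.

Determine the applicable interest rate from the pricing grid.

Credit score 691 ≥ 670; DTI = 1,965/4,600 = 42.7% ≤ 45%
LTV = 124,200/139,500 = 89% ≤ 95%
Row: 691 falls in 670–701. Column: 89% falls in 88.01–95%. Rate = 7.55%.

7.55%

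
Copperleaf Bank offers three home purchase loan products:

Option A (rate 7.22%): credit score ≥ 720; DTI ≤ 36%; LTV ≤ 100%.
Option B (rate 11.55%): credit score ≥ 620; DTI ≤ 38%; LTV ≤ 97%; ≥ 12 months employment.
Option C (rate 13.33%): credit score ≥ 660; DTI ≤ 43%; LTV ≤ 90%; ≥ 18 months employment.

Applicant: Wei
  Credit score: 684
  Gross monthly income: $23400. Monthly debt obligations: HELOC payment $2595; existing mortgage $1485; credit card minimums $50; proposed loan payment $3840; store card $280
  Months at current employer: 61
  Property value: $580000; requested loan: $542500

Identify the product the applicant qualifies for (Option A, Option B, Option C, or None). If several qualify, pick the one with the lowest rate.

Total debts = (2,595 + 1,485 + 50 + 3,840 + 280) = 8,250; DTI = 8,250/23,400 = 35.3%.
LTV = 542,500/580,000 = 93.5%.
Option A: score 684 < 720; DTI 35.3% ≤ 36%; LTV 93.5% ≤ 100% → does not qualify.
Option B: score 684 ≥ 620; DTI 35.3% ≤ 38%; LTV 93.5% ≤ 97%; employment 61 ≥ 12 mo → qualifies.
Option C: score 684 ≥ 660; DTI 35.3% ≤ 43%; LTV 93.5% > 90%; employment 61 ≥ 18 mo → does not qualify.

Option B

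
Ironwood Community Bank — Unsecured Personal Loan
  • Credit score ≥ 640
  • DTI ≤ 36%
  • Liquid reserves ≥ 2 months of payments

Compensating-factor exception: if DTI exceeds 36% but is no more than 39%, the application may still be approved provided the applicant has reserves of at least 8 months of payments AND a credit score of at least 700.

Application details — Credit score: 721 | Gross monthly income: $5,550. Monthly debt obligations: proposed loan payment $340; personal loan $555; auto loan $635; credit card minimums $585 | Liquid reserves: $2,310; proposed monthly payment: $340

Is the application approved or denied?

Credit score 721 ≥ 640 (meets base)
Total debts = (340 + 555 + 635 + 585) = 2,115. DTI = 2,115/5,550 = 38.1% > 36% — standard DTI limit exceeded.
Reserves: 2,310 ÷ 340 = 6.8 months (meets 2-month minimum)
DTI 38.1% is within the 36%–39% exception band; checking compensating factors.
Reserves 6.8 < 8 months; credit score 721 ≥ 700.
Compensating-factor requirement not fully met.

Denied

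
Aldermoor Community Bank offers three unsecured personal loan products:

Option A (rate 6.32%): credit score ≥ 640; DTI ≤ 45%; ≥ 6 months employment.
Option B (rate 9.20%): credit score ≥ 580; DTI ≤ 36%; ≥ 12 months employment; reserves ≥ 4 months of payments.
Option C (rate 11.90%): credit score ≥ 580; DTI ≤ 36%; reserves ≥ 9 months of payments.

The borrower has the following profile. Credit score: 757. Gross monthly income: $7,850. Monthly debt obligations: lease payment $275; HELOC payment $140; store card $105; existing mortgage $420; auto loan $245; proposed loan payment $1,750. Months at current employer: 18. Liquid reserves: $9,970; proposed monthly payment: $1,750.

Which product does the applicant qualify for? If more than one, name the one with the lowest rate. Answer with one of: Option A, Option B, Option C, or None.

Total debts = (275 + 140 + 105 + 420 + 245 + 1,750) = 2,935; DTI = 2,935/7,850 = 37.4%.
Reserves = 9,970/1,750 = 5.7 months.
Option A: score 757 ≥ 640; DTI 37.4% ≤ 45%; employment 18 ≥ 6 mo → qualifies.
Option B: score 757 ≥ 580; DTI 37.4% > 36%; employment 18 ≥ 12 mo; reserves 5.7 ≥ 4 mo → does not qualify.
Option C: score 757 ≥ 580; DTI 37.4% > 36%; reserves 5.7 < 9 mo → does not qualify.

Option A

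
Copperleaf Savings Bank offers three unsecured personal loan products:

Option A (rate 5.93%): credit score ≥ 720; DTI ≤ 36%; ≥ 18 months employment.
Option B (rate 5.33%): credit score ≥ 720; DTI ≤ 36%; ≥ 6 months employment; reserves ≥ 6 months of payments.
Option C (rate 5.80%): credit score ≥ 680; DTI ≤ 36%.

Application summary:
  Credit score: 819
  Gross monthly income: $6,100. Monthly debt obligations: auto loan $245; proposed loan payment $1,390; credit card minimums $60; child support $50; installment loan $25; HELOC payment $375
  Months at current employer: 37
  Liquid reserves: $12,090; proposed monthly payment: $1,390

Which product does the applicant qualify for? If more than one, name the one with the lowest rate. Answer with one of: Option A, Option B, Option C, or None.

Total debts = (245 + 1,390 + 60 + 50 + 25 + 375) = 2,145; DTI = 2,145/6,100 = 35.2%.
Reserves = 12,090/1,390 = 8.7 months.
Option A: score 819 ≥ 720; DTI 35.2% ≤ 36%; employment 37 ≥ 18 mo → qualifies.
Option B: score 819 ≥ 720; DTI 35.2% ≤ 36%; employment 37 ≥ 6 mo; reserves 8.7 ≥ 6 mo → qualifies.
Option C: score 819 ≥ 680; DTI 35.2% ≤ 36% → qualifies.
Qualifying: Option A, Option B, Option C. Lowest rate is 5.33% → Option B.

Option B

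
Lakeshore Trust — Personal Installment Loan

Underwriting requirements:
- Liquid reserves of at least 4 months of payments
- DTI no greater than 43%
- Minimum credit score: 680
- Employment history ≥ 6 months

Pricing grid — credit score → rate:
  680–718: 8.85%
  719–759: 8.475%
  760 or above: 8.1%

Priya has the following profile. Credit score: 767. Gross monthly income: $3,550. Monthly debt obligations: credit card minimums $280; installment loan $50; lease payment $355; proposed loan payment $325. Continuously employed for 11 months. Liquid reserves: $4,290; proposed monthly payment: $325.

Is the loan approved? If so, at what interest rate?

Credit score 767 ≥ 680 (meets minimum)
Employment 11 ≥ 6 months
Reserves: 4,290 ÷ 325 = 13.2 months (meets 4-month minimum)
Total monthly debts = (280 + 50 + 355 + 325) = 1,010. DTI = 1,010/3,550 = 28.5% ≤ 43%
All requirements met. Score 767 falls in the 760 or above tier → 8.1%.

Approved at 8.1%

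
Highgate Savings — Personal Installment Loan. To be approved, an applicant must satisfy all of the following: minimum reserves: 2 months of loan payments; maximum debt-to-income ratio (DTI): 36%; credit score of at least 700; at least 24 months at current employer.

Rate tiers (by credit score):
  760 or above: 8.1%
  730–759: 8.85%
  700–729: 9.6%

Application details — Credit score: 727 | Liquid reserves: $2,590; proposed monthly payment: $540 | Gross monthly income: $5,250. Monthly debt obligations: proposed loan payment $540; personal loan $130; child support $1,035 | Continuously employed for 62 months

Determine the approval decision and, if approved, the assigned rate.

Approved at 9.6%

Credit score 727 ≥ 700 (meets minimum)
Employment 62 ≥ 24 months
Total monthly debts = (540 + 130 + 1,035) = 1,705. DTI: 1,705 ÷ 5,250 = 32.5%, within the 36% cap
Reserves = 2,590/540 = 4.8 months ≥ 2
All requirements met. Score 727 falls in the 700–729 tier → 9.6%.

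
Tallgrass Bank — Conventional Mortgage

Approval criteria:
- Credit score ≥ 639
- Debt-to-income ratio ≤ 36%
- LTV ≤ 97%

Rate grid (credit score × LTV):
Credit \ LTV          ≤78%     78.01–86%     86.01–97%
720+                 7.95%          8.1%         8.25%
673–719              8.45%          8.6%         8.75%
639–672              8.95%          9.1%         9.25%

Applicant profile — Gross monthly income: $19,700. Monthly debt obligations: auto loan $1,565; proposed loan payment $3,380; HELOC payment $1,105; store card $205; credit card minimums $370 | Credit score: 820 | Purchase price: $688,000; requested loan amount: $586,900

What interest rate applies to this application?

8.1%

Credit score 820 ≥ 639; Total monthly debts = (1,565 + 3,380 + 1,105 + 205 + 370) = 6,625. DTI = 6,625/19,700 = 33.6% ≤ 36%
LTV = 586,900/688,000 = 85.3% ≤ 97%
Credit 820 → row 720+; LTV 85.3% → column 78.01–86%. Grid cell → 8.1%.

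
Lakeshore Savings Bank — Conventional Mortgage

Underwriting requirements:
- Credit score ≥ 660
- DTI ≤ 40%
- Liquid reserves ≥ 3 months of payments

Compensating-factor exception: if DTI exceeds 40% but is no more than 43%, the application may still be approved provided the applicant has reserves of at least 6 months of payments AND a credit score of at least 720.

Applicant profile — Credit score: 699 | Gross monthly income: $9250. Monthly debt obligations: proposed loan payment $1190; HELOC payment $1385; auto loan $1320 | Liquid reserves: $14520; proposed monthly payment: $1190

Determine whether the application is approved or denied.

Denied

Credit score 699 ≥ 660 (meets base)
Total debts = (1,190 + 1,385 + 1,320) = 3,895. DTI = 3,895/9,250 = 42.1% > 40% — standard DTI limit exceeded.
Reserves = 14,520/1,190 = 12.2 months ≥ 3
42.1% falls in the override range (40%–43%), so the compensating-factor test applies.
Override check — reserves: 12.2 mo (ok); score: 699 (below 720).
Compensating-factor requirement not fully met.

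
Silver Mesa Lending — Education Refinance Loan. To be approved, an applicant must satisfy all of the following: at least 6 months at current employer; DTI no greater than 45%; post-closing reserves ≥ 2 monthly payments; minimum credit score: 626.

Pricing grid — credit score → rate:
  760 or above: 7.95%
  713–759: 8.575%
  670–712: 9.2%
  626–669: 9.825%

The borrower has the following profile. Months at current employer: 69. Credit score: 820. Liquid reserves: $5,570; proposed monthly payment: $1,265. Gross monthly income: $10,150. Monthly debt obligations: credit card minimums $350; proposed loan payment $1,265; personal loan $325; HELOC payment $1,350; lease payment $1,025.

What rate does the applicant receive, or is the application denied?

Approved at 7.95%

Credit score 820 ≥ 626 (meets minimum)
Total monthly debts = (350 + 1,265 + 325 + 1,350 + 1,025) = 4,315. DTI: 4,315 ÷ 10,150 = 42.5%, within the 45% cap
Employment 69 ≥ 6 months
Reserves = 5,570/1,265 = 4.4 months ≥ 2
All requirements met. Score 820 falls in the 760 or above tier → 7.95%.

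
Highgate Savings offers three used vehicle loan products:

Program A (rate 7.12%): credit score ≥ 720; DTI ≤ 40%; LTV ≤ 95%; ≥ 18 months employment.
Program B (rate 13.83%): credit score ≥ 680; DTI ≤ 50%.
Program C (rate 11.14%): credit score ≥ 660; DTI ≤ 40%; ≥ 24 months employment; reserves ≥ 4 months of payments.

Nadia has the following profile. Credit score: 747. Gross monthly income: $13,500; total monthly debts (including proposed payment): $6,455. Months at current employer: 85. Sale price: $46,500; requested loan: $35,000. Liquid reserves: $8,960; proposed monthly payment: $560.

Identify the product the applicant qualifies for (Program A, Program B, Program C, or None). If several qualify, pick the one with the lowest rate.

Program B

DTI = 6,455/13,500 = 47.8%.
LTV = 35,000/46,500 = 75.3%.
Reserves = 8,960/560 = 16.0 months.
Program A: score 747 ≥ 720; DTI 47.8% > 40%; LTV 75.3% ≤ 95%; employment 85 ≥ 18 mo → does not qualify.
Program B: score 747 ≥ 680; DTI 47.8% ≤ 50% → qualifies.
Program C: score 747 ≥ 660; DTI 47.8% > 40%; employment 85 ≥ 24 mo; reserves 16.0 ≥ 4 mo → does not qualify.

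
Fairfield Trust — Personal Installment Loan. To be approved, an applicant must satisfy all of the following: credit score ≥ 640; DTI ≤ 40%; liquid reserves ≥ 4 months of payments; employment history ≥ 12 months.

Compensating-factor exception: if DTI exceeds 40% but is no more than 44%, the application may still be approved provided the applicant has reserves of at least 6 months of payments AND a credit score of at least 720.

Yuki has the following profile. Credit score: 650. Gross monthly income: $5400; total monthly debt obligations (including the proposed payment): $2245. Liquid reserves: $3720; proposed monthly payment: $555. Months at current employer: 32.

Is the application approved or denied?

Credit score 650 ≥ 640 (meets base)
DTI = 2,245/5,400 = 41.6% > 40% — standard DTI limit exceeded.
Liquid reserves cover 3,720/555 = 6.7 months — ≥ 4 required
Employment 32 ≥ 12 months
41.6% falls in the override range (40%–44%), so the compensating-factor test applies.
Override check — reserves: 6.7 mo (ok); score: 650 (below 720).
Compensating-factor requirement not fully met.

Denied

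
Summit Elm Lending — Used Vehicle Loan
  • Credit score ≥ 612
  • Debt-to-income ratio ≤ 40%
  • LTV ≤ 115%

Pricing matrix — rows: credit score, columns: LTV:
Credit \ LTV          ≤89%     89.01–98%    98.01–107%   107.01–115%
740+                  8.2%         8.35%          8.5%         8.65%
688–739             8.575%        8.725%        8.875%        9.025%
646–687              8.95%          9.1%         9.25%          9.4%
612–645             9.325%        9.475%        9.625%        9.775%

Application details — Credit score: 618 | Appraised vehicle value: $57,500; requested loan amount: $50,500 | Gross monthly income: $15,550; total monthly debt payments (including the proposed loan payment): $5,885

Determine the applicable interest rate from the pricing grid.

Credit score 618 ≥ 612; Debt-to-income = 5,885/15,550 = 37.8% — meets 40% limit
LTV: 50,500 ÷ 57,500 = 87.8%, within 115% cap
Score 618 is in the 612–645 band; LTV 87.8% is in the ≤89% band → 9.325%.

9.325%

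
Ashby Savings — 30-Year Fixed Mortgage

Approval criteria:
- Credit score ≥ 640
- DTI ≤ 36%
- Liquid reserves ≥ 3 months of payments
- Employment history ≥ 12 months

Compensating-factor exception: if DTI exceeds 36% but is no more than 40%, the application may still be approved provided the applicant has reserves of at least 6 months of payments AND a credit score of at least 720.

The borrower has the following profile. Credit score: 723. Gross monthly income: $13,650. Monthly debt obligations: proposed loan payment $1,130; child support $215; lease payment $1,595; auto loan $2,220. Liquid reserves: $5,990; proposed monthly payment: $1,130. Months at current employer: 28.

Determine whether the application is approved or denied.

Credit score 723 ≥ 640 (meets base)
Total debts = (1,130 + 215 + 1,595 + 2,220) = 5,160. DTI = 5,160/13,650 = 37.8% > 36% — standard DTI limit exceeded.
Reserves = 5,990/1,130 = 5.3 months ≥ 3
Employment 28 ≥ 12 months
37.8% falls in the override range (36%–40%), so the compensating-factor test applies.
Override check — reserves: 5.3 mo (short of 6); score: 723 (ok).
Override conditions not both satisfied; exception does not apply.

Denied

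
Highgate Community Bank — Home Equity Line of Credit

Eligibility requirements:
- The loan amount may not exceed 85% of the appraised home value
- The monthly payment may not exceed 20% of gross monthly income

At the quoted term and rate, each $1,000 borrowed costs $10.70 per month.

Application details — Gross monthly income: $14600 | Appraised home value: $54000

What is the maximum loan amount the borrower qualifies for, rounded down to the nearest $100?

Payment cap: 20% × $14,600 = $2,920/month.
At $10.70 per $1,000, that supports 2,920/10.70 × 1,000 ≈ $272,897 → $272,800.
LTV cap: 85% × $54,000 = $45,900 → $45,900.
Binding constraint: loan-to-value.

$45,900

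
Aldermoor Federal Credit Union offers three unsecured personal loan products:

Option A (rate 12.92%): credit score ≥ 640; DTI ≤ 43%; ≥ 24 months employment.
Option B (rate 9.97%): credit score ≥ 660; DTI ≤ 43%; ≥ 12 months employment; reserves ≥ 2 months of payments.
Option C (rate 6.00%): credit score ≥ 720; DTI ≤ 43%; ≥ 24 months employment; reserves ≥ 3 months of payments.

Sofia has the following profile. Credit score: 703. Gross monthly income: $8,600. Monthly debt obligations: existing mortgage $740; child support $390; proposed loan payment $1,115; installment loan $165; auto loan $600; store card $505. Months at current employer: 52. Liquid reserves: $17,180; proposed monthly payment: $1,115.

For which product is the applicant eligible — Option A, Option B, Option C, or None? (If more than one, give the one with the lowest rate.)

Option B

Total debts = (740 + 390 + 1,115 + 165 + 600 + 505) = 3,515; DTI = 3,515/8,600 = 40.9%.
Reserves = 17,180/1,115 = 15.4 months.
Option A: score 703 ≥ 640; DTI 40.9% ≤ 43%; employment 52 ≥ 24 mo → qualifies.
Option B: score 703 ≥ 660; DTI 40.9% ≤ 43%; employment 52 ≥ 12 mo; reserves 15.4 ≥ 2 mo → qualifies.
Option C: score 703 < 720; DTI 40.9% ≤ 43%; employment 52 ≥ 24 mo; reserves 15.4 ≥ 3 mo → does not qualify.
Qualifying: Option A, Option B. Lowest rate is 9.97% → Option B.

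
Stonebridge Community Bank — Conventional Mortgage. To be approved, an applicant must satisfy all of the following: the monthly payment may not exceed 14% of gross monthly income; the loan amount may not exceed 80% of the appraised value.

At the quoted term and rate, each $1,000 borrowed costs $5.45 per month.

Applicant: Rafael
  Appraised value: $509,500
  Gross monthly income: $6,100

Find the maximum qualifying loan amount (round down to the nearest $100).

$156,600

Payment cap: 14% × $6,100 = $854/month.
At $5.45 per $1,000, that supports 854/5.45 × 1,000 ≈ $156,697 → $156,600.
LTV cap: 80% × $509,500 = $407,600 → $407,600.
Binding constraint: payment-to-income.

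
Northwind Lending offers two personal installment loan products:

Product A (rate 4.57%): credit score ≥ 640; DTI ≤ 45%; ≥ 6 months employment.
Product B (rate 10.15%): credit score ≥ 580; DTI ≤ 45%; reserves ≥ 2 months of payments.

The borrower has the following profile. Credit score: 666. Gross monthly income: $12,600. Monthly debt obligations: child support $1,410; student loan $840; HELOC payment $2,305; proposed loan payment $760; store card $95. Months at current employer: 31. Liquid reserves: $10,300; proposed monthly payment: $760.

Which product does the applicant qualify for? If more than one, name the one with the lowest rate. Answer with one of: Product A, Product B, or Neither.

Product A

Total debts = (1,410 + 840 + 2,305 + 760 + 95) = 5,410; DTI = 5,410/12,600 = 42.9%.
Reserves = 10,300/760 = 13.6 months.
Product A: score 666 ≥ 640; DTI 42.9% ≤ 45%; employment 31 ≥ 6 mo → qualifies.
Product B: score 666 ≥ 580; DTI 42.9% ≤ 45%; reserves 13.6 ≥ 2 mo → qualifies.
Qualifying: Product A, Product B. Lowest rate is 4.57% → Product A.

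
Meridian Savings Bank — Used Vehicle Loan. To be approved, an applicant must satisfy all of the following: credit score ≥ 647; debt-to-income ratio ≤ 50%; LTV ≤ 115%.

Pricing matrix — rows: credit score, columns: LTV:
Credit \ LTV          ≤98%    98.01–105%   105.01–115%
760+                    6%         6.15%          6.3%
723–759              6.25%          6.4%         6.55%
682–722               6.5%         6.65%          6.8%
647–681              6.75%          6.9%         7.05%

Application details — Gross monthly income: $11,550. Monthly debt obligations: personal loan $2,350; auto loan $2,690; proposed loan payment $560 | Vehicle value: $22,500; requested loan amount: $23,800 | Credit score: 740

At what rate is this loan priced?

Credit score 740 ≥ 647; Total monthly debts = (2,350 + 2,690 + 560) = 5,600. DTI: 5,600 ÷ 11,550 = 48.5%, within the 50% cap
LTV = 23,800/22,500 = 105.8% ≤ 115%
Row: 740 falls in 723–759. Column: 105.8% falls in 105.01–115%. Rate = 6.55%.

6.55%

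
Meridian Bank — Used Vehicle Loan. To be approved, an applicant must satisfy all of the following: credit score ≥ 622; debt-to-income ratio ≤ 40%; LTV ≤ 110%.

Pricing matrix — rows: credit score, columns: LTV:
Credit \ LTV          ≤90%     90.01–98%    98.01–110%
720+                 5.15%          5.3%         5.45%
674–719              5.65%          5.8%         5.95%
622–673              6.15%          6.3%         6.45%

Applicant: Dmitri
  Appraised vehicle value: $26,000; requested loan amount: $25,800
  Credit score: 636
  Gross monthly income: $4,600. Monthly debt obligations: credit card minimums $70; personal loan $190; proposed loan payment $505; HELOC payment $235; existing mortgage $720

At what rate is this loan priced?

Credit score 636 ≥ 622; Total monthly debts = (70 + 190 + 505 + 235 + 720) = 1,720. DTI: 1,720 ÷ 4,600 = 37.4%, within the 40% cap
Loan-to-value = 25,800/26,000 = 99.2% — pass (110% max)
Row: 636 falls in 622–673. Column: 99.2% falls in 98.01–110%. Rate = 6.45%.

6.45%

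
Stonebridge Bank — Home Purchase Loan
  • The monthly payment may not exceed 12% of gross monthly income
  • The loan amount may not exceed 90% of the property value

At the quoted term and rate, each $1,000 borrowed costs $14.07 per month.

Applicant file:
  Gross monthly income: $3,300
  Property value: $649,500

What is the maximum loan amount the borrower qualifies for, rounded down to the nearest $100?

$28,100

Payment cap: 12% × $3,300 = $396/month.
At $14.07 per $1,000, that supports 396/14.07 × 1,000 ≈ $28,144 → $28,100.
LTV cap: 90% × $649,500 = $584,550 → $584,500.
Binding constraint: payment-to-income.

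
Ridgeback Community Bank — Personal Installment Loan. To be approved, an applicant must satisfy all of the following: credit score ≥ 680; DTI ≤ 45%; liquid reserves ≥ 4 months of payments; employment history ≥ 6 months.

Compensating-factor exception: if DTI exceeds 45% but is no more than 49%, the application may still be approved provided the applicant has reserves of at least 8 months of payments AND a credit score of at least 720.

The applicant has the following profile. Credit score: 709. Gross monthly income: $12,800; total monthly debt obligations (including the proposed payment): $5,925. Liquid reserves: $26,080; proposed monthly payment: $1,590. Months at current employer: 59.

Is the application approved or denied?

Credit score 709 ≥ 680 (meets base)
DTI = 5,925/12,800 = 46.3% > 45% — standard DTI limit exceeded.
Reserves: 26,080 ÷ 1,590 = 16.4 months (meets 4-month minimum)
Employment 59 ≥ 6 months
DTI 46.3% is within the 45%–49% exception band; checking compensating factors.
Reserves 16.4 ≥ 8 months; credit score 709 < 720.
Compensating-factor requirement not fully met.

Denied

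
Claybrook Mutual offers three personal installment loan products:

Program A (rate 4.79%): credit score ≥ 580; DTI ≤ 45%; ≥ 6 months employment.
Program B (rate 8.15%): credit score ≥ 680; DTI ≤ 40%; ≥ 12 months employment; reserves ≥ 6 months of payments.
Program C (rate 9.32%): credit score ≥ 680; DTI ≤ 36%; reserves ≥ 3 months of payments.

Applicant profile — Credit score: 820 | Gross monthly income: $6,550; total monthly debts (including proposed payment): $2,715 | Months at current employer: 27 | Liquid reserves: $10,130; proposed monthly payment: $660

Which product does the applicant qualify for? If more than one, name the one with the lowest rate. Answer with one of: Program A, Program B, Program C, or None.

DTI = 2,715/6,550 = 41.5%.
Reserves = 10,130/660 = 15.3 months.
Program A: score 820 ≥ 580; DTI 41.5% ≤ 45%; employment 27 ≥ 6 mo → qualifies.
Program B: score 820 ≥ 680; DTI 41.5% > 40%; employment 27 ≥ 12 mo; reserves 15.3 ≥ 6 mo → does not qualify.
Program C: score 820 ≥ 680; DTI 41.5% > 36%; reserves 15.3 ≥ 3 mo → does not qualify.

Program A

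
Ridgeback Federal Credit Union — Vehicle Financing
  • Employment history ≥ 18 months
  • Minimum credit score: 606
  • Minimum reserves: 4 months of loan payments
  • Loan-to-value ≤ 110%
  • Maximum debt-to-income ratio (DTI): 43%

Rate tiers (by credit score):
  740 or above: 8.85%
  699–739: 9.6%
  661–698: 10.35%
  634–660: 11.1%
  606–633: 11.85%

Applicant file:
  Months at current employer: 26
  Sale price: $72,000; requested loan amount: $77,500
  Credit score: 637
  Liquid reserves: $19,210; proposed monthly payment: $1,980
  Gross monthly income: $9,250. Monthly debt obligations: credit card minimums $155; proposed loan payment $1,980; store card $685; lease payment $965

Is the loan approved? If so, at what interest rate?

Credit score 637 ≥ 606 (meets minimum)
Reserves: 19,210 ÷ 1,980 = 9.7 months (meets 4-month minimum)
LTV = 77,500/72,000 = 107.6% ≤ 110%
Total monthly debts = (155 + 1,980 + 685 + 965) = 3,785. DTI = 3,785/9,250 = 40.9% ≤ 43%
Employment 26 ≥ 18 months
All requirements met. Score 637 falls in the 634–660 tier → 11.1%.

Approved at 11.1%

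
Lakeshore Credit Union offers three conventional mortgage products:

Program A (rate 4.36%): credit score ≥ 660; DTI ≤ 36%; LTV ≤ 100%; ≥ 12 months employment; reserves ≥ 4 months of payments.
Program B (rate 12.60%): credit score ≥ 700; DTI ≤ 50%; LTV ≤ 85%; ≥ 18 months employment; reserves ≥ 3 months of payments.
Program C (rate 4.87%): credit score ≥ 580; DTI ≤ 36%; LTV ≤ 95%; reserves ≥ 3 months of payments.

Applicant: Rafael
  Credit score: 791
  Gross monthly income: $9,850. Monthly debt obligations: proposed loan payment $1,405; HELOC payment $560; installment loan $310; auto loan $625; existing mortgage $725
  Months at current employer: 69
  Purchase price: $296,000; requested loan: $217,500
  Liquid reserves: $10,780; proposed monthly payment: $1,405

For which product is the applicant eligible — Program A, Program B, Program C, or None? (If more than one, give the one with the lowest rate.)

Total debts = (1,405 + 560 + 310 + 625 + 725) = 3,625; DTI = 3,625/9,850 = 36.8%.
LTV = 217,500/296,000 = 73.5%.
Reserves = 10,780/1,405 = 7.7 months.
Program A: score 791 ≥ 660; DTI 36.8% > 36%; LTV 73.5% ≤ 100%; employment 69 ≥ 12 mo; reserves 7.7 ≥ 4 mo → does not qualify.
Program B: score 791 ≥ 700; DTI 36.8% ≤ 50%; LTV 73.5% ≤ 85%; employment 69 ≥ 18 mo; reserves 7.7 ≥ 3 mo → qualifies.
Program C: score 791 ≥ 580; DTI 36.8% > 36%; LTV 73.5% ≤ 95%; reserves 7.7 ≥ 3 mo → does not qualify.

Program B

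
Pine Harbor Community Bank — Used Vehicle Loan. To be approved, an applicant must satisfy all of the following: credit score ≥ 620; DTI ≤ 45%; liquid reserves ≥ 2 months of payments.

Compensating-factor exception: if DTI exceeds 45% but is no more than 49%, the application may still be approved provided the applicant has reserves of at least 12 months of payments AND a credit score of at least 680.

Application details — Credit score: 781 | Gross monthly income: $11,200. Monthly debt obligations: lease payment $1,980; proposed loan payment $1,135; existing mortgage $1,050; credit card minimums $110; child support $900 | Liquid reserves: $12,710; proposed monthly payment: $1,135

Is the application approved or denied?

Credit score 781 ≥ 620 (meets base)
Total debts = (1,980 + 1,135 + 1,050 + 110 + 900) = 5,175. DTI: 5,175 ÷ 11,200 = 46.2%, over the 45% base limit.
Reserves = 12,710/1,135 = 11.2 months ≥ 2
46.2% falls in the override range (45%–49%), so the compensating-factor test applies.
Override check — reserves: 11.2 mo (short of 12); score: 781 (ok).
Override conditions not both satisfied; exception does not apply.

Denied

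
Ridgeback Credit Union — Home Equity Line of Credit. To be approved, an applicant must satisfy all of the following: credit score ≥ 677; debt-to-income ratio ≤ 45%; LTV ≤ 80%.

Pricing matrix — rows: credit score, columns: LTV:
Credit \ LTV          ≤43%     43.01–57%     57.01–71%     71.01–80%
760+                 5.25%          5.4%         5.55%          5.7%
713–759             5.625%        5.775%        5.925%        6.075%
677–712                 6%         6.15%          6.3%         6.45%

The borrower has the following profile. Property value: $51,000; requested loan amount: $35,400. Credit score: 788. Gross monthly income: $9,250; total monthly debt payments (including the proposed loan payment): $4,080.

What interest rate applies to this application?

5.55%

Credit score 788 ≥ 677; Debt-to-income = 4,080/9,250 = 44.1% — meets 45% limit
LTV: 35,400 ÷ 51,000 = 69.4%, within 80% cap
Score 788 is in the 760+ band; LTV 69.4% is in the 57.01–71% band → 5.55%.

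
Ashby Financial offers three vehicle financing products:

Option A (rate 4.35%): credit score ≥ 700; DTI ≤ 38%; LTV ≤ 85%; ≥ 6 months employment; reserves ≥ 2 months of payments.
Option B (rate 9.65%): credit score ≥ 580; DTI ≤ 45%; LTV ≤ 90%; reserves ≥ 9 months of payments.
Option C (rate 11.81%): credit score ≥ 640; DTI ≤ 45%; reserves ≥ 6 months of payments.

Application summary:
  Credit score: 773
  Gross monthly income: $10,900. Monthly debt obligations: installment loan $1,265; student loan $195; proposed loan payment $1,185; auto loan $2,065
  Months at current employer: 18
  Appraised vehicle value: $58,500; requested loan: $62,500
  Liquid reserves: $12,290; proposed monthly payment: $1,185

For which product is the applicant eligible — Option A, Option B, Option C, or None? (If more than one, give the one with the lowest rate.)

Total debts = (1,265 + 195 + 1,185 + 2,065) = 4,710; DTI = 4,710/10,900 = 43.2%.
LTV = 62,500/58,500 = 106.8%.
Reserves = 12,290/1,185 = 10.4 months.
Option A: score 773 ≥ 700; DTI 43.2% > 38%; LTV 106.8% > 85%; employment 18 ≥ 6 mo; reserves 10.4 ≥ 2 mo → does not qualify.
Option B: score 773 ≥ 580; DTI 43.2% ≤ 45%; LTV 106.8% > 90%; reserves 10.4 ≥ 9 mo → does not qualify.
Option C: score 773 ≥ 640; DTI 43.2% ≤ 45%; reserves 10.4 ≥ 6 mo → qualifies.

Option C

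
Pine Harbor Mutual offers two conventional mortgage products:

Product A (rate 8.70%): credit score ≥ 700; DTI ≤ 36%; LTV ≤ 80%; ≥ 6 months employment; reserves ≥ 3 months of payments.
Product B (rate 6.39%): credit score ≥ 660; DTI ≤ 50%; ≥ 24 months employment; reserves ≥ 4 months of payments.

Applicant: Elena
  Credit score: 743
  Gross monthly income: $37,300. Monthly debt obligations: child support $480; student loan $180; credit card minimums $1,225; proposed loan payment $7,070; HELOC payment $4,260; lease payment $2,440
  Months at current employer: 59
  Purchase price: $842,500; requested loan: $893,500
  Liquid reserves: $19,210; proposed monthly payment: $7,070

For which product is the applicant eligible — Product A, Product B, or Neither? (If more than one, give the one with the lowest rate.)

Total debts = (480 + 180 + 1,225 + 7,070 + 4,260 + 2,440) = 15,655; DTI = 15,655/37,300 = 42%.
LTV = 893,500/842,500 = 106.1%.
Reserves = 19,210/7,070 = 2.7 months.
Product A: score 743 ≥ 700; DTI 42% > 36%; LTV 106.1% > 80%; employment 59 ≥ 6 mo; reserves 2.7 < 3 mo → does not qualify.
Product B: score 743 ≥ 660; DTI 42% ≤ 50%; employment 59 ≥ 24 mo; reserves 2.7 < 4 mo → does not qualify.

Neither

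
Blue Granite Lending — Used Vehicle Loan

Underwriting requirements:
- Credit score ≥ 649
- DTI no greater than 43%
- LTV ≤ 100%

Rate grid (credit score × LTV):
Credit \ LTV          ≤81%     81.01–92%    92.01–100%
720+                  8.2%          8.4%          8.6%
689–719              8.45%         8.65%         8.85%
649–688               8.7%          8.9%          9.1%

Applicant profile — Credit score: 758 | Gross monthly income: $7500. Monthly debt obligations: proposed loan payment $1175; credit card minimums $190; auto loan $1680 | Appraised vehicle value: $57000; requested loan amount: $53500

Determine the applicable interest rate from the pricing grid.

Credit score 758 ≥ 649; Total monthly debts = (1,175 + 190 + 1,680) = 3,045. Debt-to-income = 3,045/7,500 = 40.6% — meets 43% limit
Loan-to-value = 53,500/57,000 = 93.9% — pass (100% max)
Credit 758 → row 720+; LTV 93.9% → column 92.01–100%. Grid cell → 8.6%.

8.6%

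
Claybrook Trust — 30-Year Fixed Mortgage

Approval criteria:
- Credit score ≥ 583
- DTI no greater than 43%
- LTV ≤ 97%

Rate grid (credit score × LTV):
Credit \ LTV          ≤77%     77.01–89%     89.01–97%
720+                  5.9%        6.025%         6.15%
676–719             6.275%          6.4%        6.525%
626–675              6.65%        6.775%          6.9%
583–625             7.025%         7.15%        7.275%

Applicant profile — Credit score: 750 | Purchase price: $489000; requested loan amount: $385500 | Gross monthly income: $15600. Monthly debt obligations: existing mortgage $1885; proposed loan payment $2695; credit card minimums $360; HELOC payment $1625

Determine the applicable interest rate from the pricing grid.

Credit score 750 ≥ 583; Total monthly debts = (1,885 + 2,695 + 360 + 1,625) = 6,565. Debt-to-income = 6,565/15,600 = 42.1% — meets 43% limit
Loan-to-value = 385,500/489,000 = 78.8% — pass (97% max)
Credit 750 → row 720+; LTV 78.8% → column 77.01–89%. Grid cell → 6.025%.

6.025%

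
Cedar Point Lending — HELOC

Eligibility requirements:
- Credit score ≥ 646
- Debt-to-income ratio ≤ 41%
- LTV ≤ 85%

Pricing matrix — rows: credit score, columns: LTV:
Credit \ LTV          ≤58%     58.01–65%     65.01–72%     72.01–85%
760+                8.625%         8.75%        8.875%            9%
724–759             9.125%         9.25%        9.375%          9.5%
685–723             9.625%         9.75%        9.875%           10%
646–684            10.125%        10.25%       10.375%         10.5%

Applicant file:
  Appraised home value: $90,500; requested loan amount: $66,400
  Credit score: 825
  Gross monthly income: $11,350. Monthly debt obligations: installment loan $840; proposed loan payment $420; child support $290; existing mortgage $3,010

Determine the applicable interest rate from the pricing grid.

9%

Credit score 825 ≥ 646; Total monthly debts = (840 + 420 + 290 + 3,010) = 4,560. Debt-to-income = 4,560/11,350 = 40.2% — meets 41% limit
LTV: 66,400 ÷ 90,500 = 73.4%, within 85% cap
Score 825 is in the 760+ band; LTV 73.4% is in the 72.01–85% band → 9%.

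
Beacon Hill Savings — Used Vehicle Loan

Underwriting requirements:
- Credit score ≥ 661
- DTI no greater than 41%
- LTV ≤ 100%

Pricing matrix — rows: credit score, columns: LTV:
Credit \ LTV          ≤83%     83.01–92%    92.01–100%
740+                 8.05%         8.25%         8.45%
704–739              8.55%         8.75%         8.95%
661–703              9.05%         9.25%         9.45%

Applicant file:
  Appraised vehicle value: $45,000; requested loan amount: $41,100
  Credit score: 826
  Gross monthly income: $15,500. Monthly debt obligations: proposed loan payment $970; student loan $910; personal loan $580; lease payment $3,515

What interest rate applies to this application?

Credit score 826 ≥ 661; Total monthly debts = (970 + 910 + 580 + 3,515) = 5,975. DTI: 5,975 ÷ 15,500 = 38.5%, within the 41% cap
Loan-to-value = 41,100/45,000 = 91.3% — pass (100% max)
Score 826 is in the 740+ band; LTV 91.3% is in the 83.01–92% band → 8.25%.

8.25%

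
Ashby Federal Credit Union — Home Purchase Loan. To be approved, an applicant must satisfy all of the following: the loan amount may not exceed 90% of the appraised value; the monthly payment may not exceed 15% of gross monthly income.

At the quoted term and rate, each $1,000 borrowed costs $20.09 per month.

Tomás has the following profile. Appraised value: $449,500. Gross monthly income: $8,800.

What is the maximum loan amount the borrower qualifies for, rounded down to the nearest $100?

$65,700

Payment cap: 15% × $8,800 = $1,320/month.
At $20.09 per $1,000, that supports 1,320/20.09 × 1,000 ≈ $65,704 → $65,700.
LTV cap: 90% × $449,500 = $404,550 → $404,500.
Binding constraint: payment-to-income.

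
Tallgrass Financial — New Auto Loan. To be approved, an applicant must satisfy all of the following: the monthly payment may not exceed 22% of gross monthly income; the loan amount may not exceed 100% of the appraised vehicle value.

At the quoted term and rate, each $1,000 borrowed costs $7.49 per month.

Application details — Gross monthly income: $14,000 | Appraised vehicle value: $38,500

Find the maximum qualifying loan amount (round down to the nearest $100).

$38,500

Payment cap: 22% × $14,000 = $3,080/month.
At $7.49 per $1,000, that supports 3,080/7.49 × 1,000 ≈ $411,214 → $411,200.
LTV cap: 100% × $38,500 = $38,500 → $38,500.
Binding constraint: loan-to-value.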